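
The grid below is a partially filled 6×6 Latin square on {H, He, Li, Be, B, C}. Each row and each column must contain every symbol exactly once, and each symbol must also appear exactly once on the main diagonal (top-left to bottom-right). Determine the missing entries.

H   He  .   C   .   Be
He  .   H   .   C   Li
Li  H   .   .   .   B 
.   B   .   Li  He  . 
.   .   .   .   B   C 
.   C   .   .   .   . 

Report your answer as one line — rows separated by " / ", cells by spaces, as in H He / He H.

H He B C Li Be / He Be H B C Li / Li H C He Be B / C B Be Li He H / Be Li He H B C / B C Li Be H He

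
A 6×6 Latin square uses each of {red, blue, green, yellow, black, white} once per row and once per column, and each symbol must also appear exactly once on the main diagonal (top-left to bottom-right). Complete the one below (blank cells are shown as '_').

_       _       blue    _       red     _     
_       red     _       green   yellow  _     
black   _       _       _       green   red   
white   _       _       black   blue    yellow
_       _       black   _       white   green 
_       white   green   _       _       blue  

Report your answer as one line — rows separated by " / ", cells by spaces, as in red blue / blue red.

green black blue yellow red white / blue red white green yellow black / black blue yellow white green red / white green red black blue yellow / red yellow black blue white green / yellow white green red black blue

row 2 has {red,green,yellow}; column 1 has {black,white} — only blue is left for (r2,c1).
row 2 has {red,blue,green,yellow}; column 3 has {blue,green,black} — only white is left for (r2,c3).
row 2 has {red,blue,green,yellow,white}; column 6 has {red,blue,green,yellow} — only black is left for (r2,c6).
row 3 has {red,green,black}; column 3 has {blue,green,black,white}; the diagonal has {red,blue,black,white} — only yellow is left for (r3,c3).
row 4 has {blue,yellow,black,white}; column 2 has {red,white} — only green is left for (r4,c2).
row 4 has {blue,green,yellow,black,white}; column 3 has {blue,green,yellow,black,white} — only red is left for (r4,c3).
row 6 has {blue,green,white}; column 5 has {red,blue,green,yellow,white} — only black is left for (r6,c5).
row 1 has {red,blue}; column 1 has {blue,black,white}; the diagonal has {red,blue,yellow,black,white} — only green is left for (r1,c1).
row 1 has {red,blue,green}; column 6 has {red,blue,green,yellow,black} — only white is left for (r1,c6).
row 3 has {red,green,yellow,black}; column 2 has {red,green,white} — only blue is left for (r3,c2).
row 3 has {red,blue,green,yellow,black}; column 4 has {green,black} — only white is left for (r3,c4).
row 5 has {green,black,white}; column 2 has {red,blue,green,white} — only yellow is left for (r5,c2).
row 1 has {red,blue,green,white}; column 2 has {red,blue,green,yellow,white} — only black is left for (r1,c2).
row 1 has {red,blue,green,black,white}; column 4 has {green,black,white} — only yellow is left for (r1,c4).
row 5 has {green,yellow,black,white}; column 1 has {blue,green,black,white} — only red is left for (r5,c1).
row 5 has {red,green,yellow,black,white}; column 4 has {green,yellow,black,white} — only blue is left for (r5,c4).
row 6 has {blue,green,black,white}; column 1 has {red,blue,green,black,white} — only yellow is left for (r6,c1).
row 6 has {blue,green,yellow,black,white}; column 4 has {blue,green,yellow,black,white} — only red is left for (r6,c4).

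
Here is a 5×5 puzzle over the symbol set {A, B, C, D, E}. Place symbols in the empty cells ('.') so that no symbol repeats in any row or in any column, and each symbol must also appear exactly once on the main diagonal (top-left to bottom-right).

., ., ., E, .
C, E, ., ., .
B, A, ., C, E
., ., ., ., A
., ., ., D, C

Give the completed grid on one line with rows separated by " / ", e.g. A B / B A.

A D C E B / C E B A D / B A D C E / D C E B A / E B A D C

(r3,c3) = D
(r4,c4) = B
(r5,c2) = B
(r1,c1) = A
(r2,c4) = A
(r5,c1) = E
(r5,c3) = A
(r2,c3) = B
(r2,c5) = D
(r4,c1) = D
(r4,c2) = C
(r4,c3) = E
(r1,c2) = D
(r1,c3) = C
(r1,c5) = B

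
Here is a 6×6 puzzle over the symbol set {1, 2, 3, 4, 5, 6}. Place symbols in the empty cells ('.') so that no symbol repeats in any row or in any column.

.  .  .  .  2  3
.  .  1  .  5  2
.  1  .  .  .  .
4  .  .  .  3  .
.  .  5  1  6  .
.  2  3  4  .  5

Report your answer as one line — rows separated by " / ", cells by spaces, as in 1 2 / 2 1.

(r3,c5) = 4
(r3,c6) = 6
(r4,c6) = 1
(r5,c6) = 4
(r6,c5) = 1
(r3,c3) = 2
(r4,c3) = 6
(r5,c2) = 3
(r6,c1) = 6
(r1,c3) = 4
(r2,c1) = 3
(r2,c4) = 6
(r3,c1) = 5
(r3,c4) = 3
(r4,c2) = 5
(r4,c4) = 2
(r5,c1) = 2
(r1,c1) = 1
(r1,c2) = 6
(r1,c4) = 5
(r2,c2) = 4

1 6 4 5 2 3 / 3 4 1 6 5 2 / 5 1 2 3 4 6 / 4 5 6 2 3 1 / 2 3 5 1 6 4 / 6 2 3 4 1 5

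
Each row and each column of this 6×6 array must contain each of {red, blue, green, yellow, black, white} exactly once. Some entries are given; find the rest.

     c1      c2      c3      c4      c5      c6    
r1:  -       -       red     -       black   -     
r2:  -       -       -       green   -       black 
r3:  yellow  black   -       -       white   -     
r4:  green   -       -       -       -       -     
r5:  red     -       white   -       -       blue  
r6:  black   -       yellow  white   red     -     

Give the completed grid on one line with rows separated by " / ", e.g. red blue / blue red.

(r2,c3) = blue
(r2,c5) = yellow
(r3,c3) = green
(r3,c6) = red
(r4,c3) = black
(r4,c5) = blue
(r5,c5) = green
(r6,c6) = green
(r2,c1) = white
(r2,c2) = red
(r3,c4) = blue
(r5,c2) = yellow
(r5,c4) = black
(r6,c2) = blue
(r1,c1) = blue
(r1,c4) = yellow
(r1,c6) = white
(r4,c2) = white
(r4,c4) = red
(r4,c6) = yellow
(r1,c2) = green

blue green red yellow black white / white red blue green yellow black / yellow black green blue white red / green white black red blue yellow / red yellow white black green blue / black blue yellow white red green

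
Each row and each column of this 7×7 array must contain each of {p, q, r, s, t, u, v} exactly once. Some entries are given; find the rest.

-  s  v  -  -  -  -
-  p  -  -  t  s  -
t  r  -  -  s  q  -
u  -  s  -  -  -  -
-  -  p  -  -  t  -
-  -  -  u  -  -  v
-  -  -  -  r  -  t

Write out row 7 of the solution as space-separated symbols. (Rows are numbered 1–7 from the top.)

Cell (r3,c3): row 3 has {q,r,s,t}; column 3 has {p,s,v} → u.
Cell (r3,c7): row 3 has {q,r,s,t,u}; column 7 has {t,v} → p.
Cell (r7,c3): row 7 has {r,t}; column 3 has {p,s,u,v} → q.
Cell (r2,c3): row 2 has {p,s,t}; column 3 has {p,q,s,u,v} → r.
Cell (r3,c4): row 3 has {p,q,r,s,t,u}; column 4 has {u} → v.
Cell (r6,c3): row 6 has {u,v}; column 3 has {p,q,r,s,u,v} → t.
Cell (r2,c4): row 2 has {p,r,s,t}; column 4 has {u,v} → q.
Cell (r2,c7): row 2 has {p,q,r,s,t}; column 7 has {p,t,v} → u.
Cell (r6,c2): row 6 has {t,u,v}; column 2 has {p,r,s} → q.
Cell (r6,c5): row 6 has {q,t,u,v}; column 5 has {r,s,t} → p.
Cell (r6,c6): row 6 has {p,q,t,u,v}; column 6 has {q,s,t} → r.
Cell (r2,c1): row 2 has {p,q,r,s,t,u}; column 1 has {t,u} → v.
Cell (r6,c1): row 6 has {p,q,r,t,u,v}; column 1 has {t,u,v} → s.
Cell (r7,c1): row 7 has {q,r,t}; column 1 has {s,t,u,v} → p.
Cell (r7,c4): row 7 has {p,q,r,t}; column 4 has {q,u,v} → s.
Cell (r5,c4): row 5 has {p,t}; column 4 has {q,s,u,v} → r.
Cell (r5,c1): row 5 has {p,r,t}; column 1 has {p,s,t,u,v} → q.
Cell (r5,c7): row 5 has {p,q,r,t}; column 7 has {p,t,u,v} → s.
Cell (r1,c1): row 1 has {s,v}; column 1 has {p,q,s,t,u,v} → r.
Cell (r1,c7): row 1 has {r,s,v}; column 7 has {p,s,t,u,v} → q.
Cell (r4,c7): row 4 has {s,u}; column 7 has {p,q,s,t,u,v} → r.
Cell (r1,c5): row 1 has {q,r,s,v}; column 5 has {p,r,s,t} → u.
Cell (r1,c6): row 1 has {q,r,s,u,v}; column 6 has {q,r,s,t} → p.
Cell (r4,c6): row 4 has {r,s,u}; column 6 has {p,q,r,s,t} → v.
Cell (r5,c5): row 5 has {p,q,r,s,t}; column 5 has {p,r,s,t,u} → v.
Cell (r7,c6): row 7 has {p,q,r,s,t}; column 6 has {p,q,r,s,t,v} → u.
Cell (r1,c4): row 1 has {p,q,r,s,u,v}; column 4 has {q,r,s,u,v} → t.
Cell (r4,c2): row 4 has {r,s,u,v}; column 2 has {p,q,r,s} → t.
Cell (r4,c4): row 4 has {r,s,t,u,v}; column 4 has {q,r,s,t,u,v} → p.
Cell (r4,c5): row 4 has {p,r,s,t,u,v}; column 5 has {p,r,s,t,u,v} → q.
Cell (r5,c2): row 5 has {p,q,r,s,t,v}; column 2 has {p,q,r,s,t} → u.
Cell (r7,c2): row 7 has {p,q,r,s,t,u}; column 2 has {p,q,r,s,t,u} → v.

p v q s r u t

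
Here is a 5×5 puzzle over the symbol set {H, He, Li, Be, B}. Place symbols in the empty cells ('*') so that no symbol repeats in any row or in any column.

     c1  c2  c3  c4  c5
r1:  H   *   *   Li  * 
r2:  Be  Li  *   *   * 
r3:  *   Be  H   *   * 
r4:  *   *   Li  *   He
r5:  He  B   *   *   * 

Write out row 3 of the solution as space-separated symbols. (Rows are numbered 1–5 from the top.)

(r1,c2) = He
(r4,c1) = B
(r4,c2) = H
(r4,c4) = Be
(r5,c3) = Be
(r5,c4) = H
(r5,c5) = Li
(r1,c3) = B
(r1,c5) = Be
(r2,c3) = He
(r2,c4) = B
(r2,c5) = H
(r3,c1) = Li
(r3,c4) = He
(r3,c5) = B

Li Be H He B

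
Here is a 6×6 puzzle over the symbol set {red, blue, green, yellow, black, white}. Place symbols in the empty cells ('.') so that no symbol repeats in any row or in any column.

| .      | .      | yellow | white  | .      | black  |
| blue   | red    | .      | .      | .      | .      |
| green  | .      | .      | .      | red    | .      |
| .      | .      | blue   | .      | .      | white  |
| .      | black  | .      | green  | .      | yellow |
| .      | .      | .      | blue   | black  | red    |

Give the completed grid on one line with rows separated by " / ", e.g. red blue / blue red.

(r1,c1) = red
(r2,c6) = green
(r3,c6) = blue
(r5,c1) = white
(r5,c3) = red
(r5,c5) = blue
(r6,c1) = yellow
(r1,c5) = green
(r4,c1) = black
(r4,c5) = yellow
(r1,c2) = blue
(r2,c5) = white
(r4,c2) = green
(r4,c4) = red
(r6,c2) = white
(r6,c3) = green
(r2,c3) = black
(r2,c4) = yellow
(r3,c2) = yellow
(r3,c3) = white
(r3,c4) = black

red blue yellow white green black / blue red black yellow white green / green yellow white black red blue / black green blue red yellow white / white black red green blue yellow / yellow white green blue black red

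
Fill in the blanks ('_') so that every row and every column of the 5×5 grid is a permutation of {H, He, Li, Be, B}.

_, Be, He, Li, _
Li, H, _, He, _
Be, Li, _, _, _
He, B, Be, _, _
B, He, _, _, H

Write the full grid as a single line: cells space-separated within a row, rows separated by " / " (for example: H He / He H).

H Be He Li B / Li H B He Be / Be Li H B He / He B Be H Li / B He Li Be H

Cell (r1,c1): row 1 has {He,Li,Be}; column 1 has {He,Li,Be,B} → H.
Cell (r1,c5): row 1 has {H,He,Li,Be}; column 5 has {H} → B.
Cell (r2,c3): row 2 has {H,He,Li}; column 3 has {He,Be} → B.
Cell (r2,c5): row 2 has {H,He,Li,B}; column 5 has {H,B} → Be.
Cell (r3,c3): row 3 has {Li,Be}; column 3 has {He,Be,B} → H.
Cell (r3,c4): row 3 has {H,Li,Be}; column 4 has {He,Li} → B.
Cell (r3,c5): row 3 has {H,Li,Be,B}; column 5 has {H,Be,B} → He.
Cell (r4,c4): row 4 has {He,Be,B}; column 4 has {He,Li,B} → H.
Cell (r4,c5): row 4 has {H,He,Be,B}; column 5 has {H,He,Be,B} → Li.
Cell (r5,c3): row 5 has {H,He,B}; column 3 has {H,He,Be,B} → Li.
Cell (r5,c4): row 5 has {H,He,Li,B}; column 4 has {H,He,Li,B} → Be.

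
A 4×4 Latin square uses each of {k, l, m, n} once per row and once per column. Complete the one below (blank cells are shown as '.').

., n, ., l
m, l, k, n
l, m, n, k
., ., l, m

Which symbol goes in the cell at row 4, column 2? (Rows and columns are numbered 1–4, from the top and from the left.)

k

(r1,c1) = k
(r1,c3) = m
(r4,c1) = n
(r4,c2) = k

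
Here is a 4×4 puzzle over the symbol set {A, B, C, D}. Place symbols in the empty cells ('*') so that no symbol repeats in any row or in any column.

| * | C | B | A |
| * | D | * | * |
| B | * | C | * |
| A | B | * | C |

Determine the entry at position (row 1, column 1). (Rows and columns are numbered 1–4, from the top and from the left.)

D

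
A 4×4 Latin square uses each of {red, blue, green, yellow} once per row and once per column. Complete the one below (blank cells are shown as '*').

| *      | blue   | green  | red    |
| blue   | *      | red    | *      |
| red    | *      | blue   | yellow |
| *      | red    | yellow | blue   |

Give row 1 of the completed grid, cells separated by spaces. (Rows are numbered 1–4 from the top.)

yellow blue green red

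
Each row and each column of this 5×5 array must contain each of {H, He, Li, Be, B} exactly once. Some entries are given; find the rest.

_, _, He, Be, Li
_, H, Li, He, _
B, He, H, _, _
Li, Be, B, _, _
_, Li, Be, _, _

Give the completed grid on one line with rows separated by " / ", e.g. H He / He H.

H B He Be Li / Be H Li He B / B He H Li Be / Li Be B H He / He Li Be B H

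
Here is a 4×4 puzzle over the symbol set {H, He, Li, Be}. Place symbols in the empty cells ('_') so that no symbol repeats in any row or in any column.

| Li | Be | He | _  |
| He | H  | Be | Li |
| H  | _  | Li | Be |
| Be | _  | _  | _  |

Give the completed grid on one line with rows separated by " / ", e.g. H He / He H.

Li Be He H / He H Be Li / H He Li Be / Be Li H He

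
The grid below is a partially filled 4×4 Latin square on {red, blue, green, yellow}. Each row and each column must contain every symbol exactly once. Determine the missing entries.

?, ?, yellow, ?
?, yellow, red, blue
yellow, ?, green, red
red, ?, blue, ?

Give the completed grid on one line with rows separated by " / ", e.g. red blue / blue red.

blue red yellow green / green yellow red blue / yellow blue green red / red green blue yellow

(r1,c4) = green
(r2,c1) = green
(r3,c2) = blue
(r4,c2) = green
(r4,c4) = yellow
(r1,c1) = blue
(r1,c2) = red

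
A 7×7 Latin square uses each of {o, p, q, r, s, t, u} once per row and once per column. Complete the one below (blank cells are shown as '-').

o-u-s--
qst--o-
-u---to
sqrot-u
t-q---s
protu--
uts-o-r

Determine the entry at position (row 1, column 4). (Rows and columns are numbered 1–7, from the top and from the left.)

q

Cell (r1,c2): row 1 has {o,s,u}; column 2 has {q,r,s,t,u} → p.
Cell (r2,c7): row 2 has {o,q,s,t}; column 7 has {o,r,s,u} → p.
Cell (r3,c1): row 3 has {o,t,u}; column 1 has {o,p,q,s,t,u} → r.
Cell (r3,c3): row 3 has {o,r,t,u}; column 3 has {o,q,r,s,t,u} → p.
Cell (r3,c5): row 3 has {o,p,r,t,u}; column 5 has {o,s,t,u} → q.
Cell (r4,c6): row 4 has {o,q,r,s,t,u}; column 6 has {o,t} → p.
Cell (r5,c2): row 5 has {q,s,t}; column 2 has {p,q,r,s,t,u} → o.
Cell (r6,c7): row 6 has {o,p,r,t,u}; column 7 has {o,p,r,s,u} → q.
Cell (r7,c6): row 7 has {o,r,s,t,u}; column 6 has {o,p,t} → q.
Cell (r1,c6): row 1 has {o,p,s,u}; column 6 has {o,p,q,t} → r.
Cell (r1,c7): row 1 has {o,p,r,s,u}; column 7 has {o,p,q,r,s,u} → t.
Cell (r2,c5): row 2 has {o,p,q,s,t}; column 5 has {o,q,s,t,u} → r.
Cell (r3,c4): row 3 has {o,p,q,r,t,u}; column 4 has {o,t} → s.
Cell (r5,c5): row 5 has {o,q,s,t}; column 5 has {o,q,r,s,t,u} → p.
Cell (r5,c6): row 5 has {o,p,q,s,t}; column 6 has {o,p,q,r,t} → u.
Cell (r6,c6): row 6 has {o,p,q,r,t,u}; column 6 has {o,p,q,r,t,u} → s.
Cell (r7,c4): row 7 has {o,q,r,s,t,u}; column 4 has {o,s,t} → p.
Cell (r1,c4): row 1 has {o,p,r,s,t,u}; column 4 has {o,p,s,t} → q.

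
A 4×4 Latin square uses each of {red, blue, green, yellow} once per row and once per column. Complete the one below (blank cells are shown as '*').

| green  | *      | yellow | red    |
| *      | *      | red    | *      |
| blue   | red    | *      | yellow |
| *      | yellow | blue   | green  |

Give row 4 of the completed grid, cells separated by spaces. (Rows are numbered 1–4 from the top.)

red yellow blue green

(r1,c2) = blue
(r2,c1) = yellow
(r2,c2) = green
(r2,c4) = blue
(r3,c3) = green
(r4,c1) = red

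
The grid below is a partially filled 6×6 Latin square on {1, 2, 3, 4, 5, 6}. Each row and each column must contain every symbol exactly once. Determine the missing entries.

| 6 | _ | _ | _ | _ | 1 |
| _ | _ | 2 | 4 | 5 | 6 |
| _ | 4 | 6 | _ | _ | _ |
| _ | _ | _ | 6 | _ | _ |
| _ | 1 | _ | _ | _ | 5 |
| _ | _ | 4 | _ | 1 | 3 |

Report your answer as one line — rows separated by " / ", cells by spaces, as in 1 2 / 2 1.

6 2 5 3 4 1 / 1 3 2 4 5 6 / 5 4 6 1 3 2 / 3 5 1 6 2 4 / 4 1 3 2 6 5 / 2 6 4 5 1 3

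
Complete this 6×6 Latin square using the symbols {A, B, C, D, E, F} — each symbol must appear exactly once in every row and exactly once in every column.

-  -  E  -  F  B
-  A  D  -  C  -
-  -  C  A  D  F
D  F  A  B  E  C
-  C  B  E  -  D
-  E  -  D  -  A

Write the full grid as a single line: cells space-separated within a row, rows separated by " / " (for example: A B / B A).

A D E C F B / B A D F C E / E B C A D F / D F A B E C / F C B E A D / C E F D B A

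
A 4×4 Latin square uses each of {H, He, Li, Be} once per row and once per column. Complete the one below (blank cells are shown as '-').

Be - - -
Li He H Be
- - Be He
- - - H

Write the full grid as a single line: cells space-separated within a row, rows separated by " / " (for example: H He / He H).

(r1,c4) = Li
(r3,c1) = H
(r3,c2) = Li
(r4,c1) = He
(r4,c2) = Be
(r4,c3) = Li
(r1,c2) = H
(r1,c3) = He

Be H He Li / Li He H Be / H Li Be He / He Be Li H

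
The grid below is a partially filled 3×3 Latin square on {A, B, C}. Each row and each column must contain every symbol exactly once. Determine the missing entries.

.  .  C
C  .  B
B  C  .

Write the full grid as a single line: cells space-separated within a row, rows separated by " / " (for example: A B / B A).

A B C / C A B / B C A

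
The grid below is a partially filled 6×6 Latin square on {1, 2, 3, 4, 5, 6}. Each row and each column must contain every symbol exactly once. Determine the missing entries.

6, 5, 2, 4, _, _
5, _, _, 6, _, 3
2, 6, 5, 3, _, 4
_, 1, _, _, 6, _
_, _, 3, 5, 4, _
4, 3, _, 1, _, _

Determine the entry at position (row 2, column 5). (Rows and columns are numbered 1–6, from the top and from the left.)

2

(r1,c6): row 1 has {2,4,5,6}; column 6 has {3,4}, so it must be 1.
(r3,c5): row 3 has {2,3,4,5,6}; column 5 has {4,6}, so it must be 1.
(r4,c1): row 4 has {1,6}; column 1 has {2,4,5,6}, so it must be 3.
(r4,c3): row 4 has {1,3,6}; column 3 has {2,3,5}, so it must be 4.
(r4,c4): row 4 has {1,3,4,6}; column 4 has {1,3,4,5,6}, so it must be 2.
(r4,c6): row 4 has {1,2,3,4,6}; column 6 has {1,3,4}, so it must be 5.
(r5,c1): row 5 has {3,4,5}; column 1 has {2,3,4,5,6}, so it must be 1.
(r5,c2): row 5 has {1,3,4,5}; column 2 has {1,3,5,6}, so it must be 2.
(r5,c6): row 5 has {1,2,3,4,5}; column 6 has {1,3,4,5}, so it must be 6.
(r6,c3): row 6 has {1,3,4}; column 3 has {2,3,4,5}, so it must be 6.
(r6,c6): row 6 has {1,3,4,6}; column 6 has {1,3,4,5,6}, so it must be 2.
(r1,c5): row 1 has {1,2,4,5,6}; column 5 has {1,4,6}, so it must be 3.
(r2,c2): row 2 has {3,5,6}; column 2 has {1,2,3,5,6}, so it must be 4.
(r2,c3): row 2 has {3,4,5,6}; column 3 has {2,3,4,5,6}, so it must be 1.
(r2,c5): row 2 has {1,3,4,5,6}; column 5 has {1,3,4,6}, so it must be 2.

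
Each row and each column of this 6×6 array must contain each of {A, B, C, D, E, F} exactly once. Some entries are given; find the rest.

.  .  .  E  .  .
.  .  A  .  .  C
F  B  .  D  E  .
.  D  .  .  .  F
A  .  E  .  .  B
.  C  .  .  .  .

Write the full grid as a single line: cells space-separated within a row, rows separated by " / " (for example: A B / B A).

C A F E B D / D E A B F C / F B C D E A / E D B A C F / A F E C D B / B C D F A E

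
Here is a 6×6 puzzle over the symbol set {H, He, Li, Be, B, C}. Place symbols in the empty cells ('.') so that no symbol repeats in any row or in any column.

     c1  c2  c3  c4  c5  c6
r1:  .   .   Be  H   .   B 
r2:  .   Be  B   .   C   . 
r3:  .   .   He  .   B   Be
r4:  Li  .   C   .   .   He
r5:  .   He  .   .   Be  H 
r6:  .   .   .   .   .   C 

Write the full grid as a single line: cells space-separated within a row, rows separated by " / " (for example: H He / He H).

He C Be H Li B / H Be B He C Li / C H He Li B Be / Li B C Be H He / B He Li C Be H / Be Li H B He C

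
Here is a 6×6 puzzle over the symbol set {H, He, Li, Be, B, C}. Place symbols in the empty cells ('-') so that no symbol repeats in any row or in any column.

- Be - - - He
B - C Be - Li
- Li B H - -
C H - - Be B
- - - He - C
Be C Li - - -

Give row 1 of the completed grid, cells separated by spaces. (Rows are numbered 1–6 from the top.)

Li Be H C B He

(r1,c3): row 1 has {He,Be}; column 3 has {Li,B,C}, so it must be H.
(r2,c2): row 2 has {Li,Be,B,C}; column 2 has {H,Li,Be,C}, so it must be He.
(r2,c5): row 2 has {He,Li,Be,B,C}; column 5 has {Be}, so it must be H.
(r3,c1): row 3 has {H,Li,B}; column 1 has {Be,B,C}, so it must be He.
(r3,c5): row 3 has {H,He,Li,B}; column 5 has {H,Be}, so it must be C.
(r3,c6): row 3 has {H,He,Li,B,C}; column 6 has {He,Li,B,C}, so it must be Be.
(r4,c3): row 4 has {H,Be,B,C}; column 3 has {H,Li,B,C}, so it must be He.
(r4,c4): row 4 has {H,He,Be,B,C}; column 4 has {H,He,Be}, so it must be Li.
(r5,c2): row 5 has {He,C}; column 2 has {H,He,Li,Be,C}, so it must be B.
(r5,c3): row 5 has {He,B,C}; column 3 has {H,He,Li,B,C}, so it must be Be.
(r5,c5): row 5 has {He,Be,B,C}; column 5 has {H,Be,C}, so it must be Li.
(r6,c4): row 6 has {Li,Be,C}; column 4 has {H,He,Li,Be}, so it must be B.
(r6,c5): row 6 has {Li,Be,B,C}; column 5 has {H,Li,Be,C}, so it must be He.
(r6,c6): row 6 has {He,Li,Be,B,C}; column 6 has {He,Li,Be,B,C}, so it must be H.
(r1,c1): row 1 has {H,He,Be}; column 1 has {He,Be,B,C}, so it must be Li.
(r1,c4): row 1 has {H,He,Li,Be}; column 4 has {H,He,Li,Be,B}, so it must be C.
(r1,c5): row 1 has {H,He,Li,Be,C}; column 5 has {H,He,Li,Be,C}, so it must be B.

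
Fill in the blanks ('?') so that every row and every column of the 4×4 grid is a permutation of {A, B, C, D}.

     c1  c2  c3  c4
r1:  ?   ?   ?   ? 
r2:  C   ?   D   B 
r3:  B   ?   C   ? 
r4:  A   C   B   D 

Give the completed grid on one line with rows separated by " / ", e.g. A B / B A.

D B A C / C A D B / B D C A / A C B D

(r1,c1) = D
(r1,c3) = A
(r1,c4) = C
(r2,c2) = A
(r3,c2) = D
(r3,c4) = A
(r1,c2) = B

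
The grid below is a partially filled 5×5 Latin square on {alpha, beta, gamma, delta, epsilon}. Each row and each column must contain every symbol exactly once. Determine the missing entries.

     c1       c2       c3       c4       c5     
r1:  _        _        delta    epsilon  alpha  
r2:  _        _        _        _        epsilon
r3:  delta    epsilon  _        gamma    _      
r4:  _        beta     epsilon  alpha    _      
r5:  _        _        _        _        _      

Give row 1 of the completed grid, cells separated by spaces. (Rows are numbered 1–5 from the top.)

beta gamma delta epsilon alpha

(r1,c2) = gamma
(r3,c5) = beta
(r4,c1) = gamma
(r4,c5) = delta
(r5,c5) = gamma
(r1,c1) = beta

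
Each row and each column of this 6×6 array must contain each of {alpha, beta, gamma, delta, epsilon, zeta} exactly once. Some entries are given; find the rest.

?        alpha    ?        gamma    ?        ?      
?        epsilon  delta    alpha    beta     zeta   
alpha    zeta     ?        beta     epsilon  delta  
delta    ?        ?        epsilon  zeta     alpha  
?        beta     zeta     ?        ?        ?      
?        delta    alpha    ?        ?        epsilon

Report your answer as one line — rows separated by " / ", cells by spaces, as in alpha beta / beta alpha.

row 1 has {alpha,gamma}; column 5 has {beta,epsilon,zeta} — only delta is left for (r1,c5).
row 1 has {alpha,gamma,delta}; column 6 has {alpha,delta,epsilon,zeta} — only beta is left for (r1,c6).
row 2 has {alpha,beta,delta,epsilon,zeta}; column 1 has {alpha,delta} — only gamma is left for (r2,c1).
row 3 has {alpha,beta,delta,epsilon,zeta}; column 3 has {alpha,delta,zeta} — only gamma is left for (r3,c3).
row 4 has {alpha,delta,epsilon,zeta}; column 2 has {alpha,beta,delta,epsilon,zeta} — only gamma is left for (r4,c2).
row 4 has {alpha,gamma,delta,epsilon,zeta}; column 3 has {alpha,gamma,delta,zeta} — only beta is left for (r4,c3).
row 5 has {beta,zeta}; column 1 has {alpha,gamma,delta} — only epsilon is left for (r5,c1).
row 5 has {beta,epsilon,zeta}; column 4 has {alpha,beta,gamma,epsilon} — only delta is left for (r5,c4).
row 5 has {beta,delta,epsilon,zeta}; column 6 has {alpha,beta,delta,epsilon,zeta} — only gamma is left for (r5,c6).
row 6 has {alpha,delta,epsilon}; column 4 has {alpha,beta,gamma,delta,epsilon} — only zeta is left for (r6,c4).
row 6 has {alpha,delta,epsilon,zeta}; column 5 has {beta,delta,epsilon,zeta} — only gamma is left for (r6,c5).
row 1 has {alpha,beta,gamma,delta}; column 1 has {alpha,gamma,delta,epsilon} — only zeta is left for (r1,c1).
row 1 has {alpha,beta,gamma,delta,zeta}; column 3 has {alpha,beta,gamma,delta,zeta} — only epsilon is left for (r1,c3).
row 5 has {beta,gamma,delta,epsilon,zeta}; column 5 has {beta,gamma,delta,epsilon,zeta} — only alpha is left for (r5,c5).
row 6 has {alpha,gamma,delta,epsilon,zeta}; column 1 has {alpha,gamma,delta,epsilon,zeta} — only beta is left for (r6,c1).

zeta alpha epsilon gamma delta beta / gamma epsilon delta alpha beta zeta / alpha zeta gamma beta epsilon delta / delta gamma beta epsilon zeta alpha / epsilon beta zeta delta alpha gamma / beta delta alpha zeta gamma epsilon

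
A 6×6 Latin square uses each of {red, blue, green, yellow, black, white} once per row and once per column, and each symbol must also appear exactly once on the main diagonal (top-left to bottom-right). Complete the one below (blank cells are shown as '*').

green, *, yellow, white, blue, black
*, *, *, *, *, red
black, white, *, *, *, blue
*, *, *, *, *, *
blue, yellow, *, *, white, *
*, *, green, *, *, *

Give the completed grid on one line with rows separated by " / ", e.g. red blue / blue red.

green red yellow white blue black / yellow blue white green black red / black white red yellow green blue / red green blue black yellow white / blue yellow black red white green / white black green blue red yellow

(r1,c2) = red
(r3,c3) = red
(r5,c3) = black
(r5,c6) = green
(r6,c6) = yellow
(r4,c6) = white
(r5,c4) = red
(r4,c3) = blue
(r4,c4) = black
(r6,c4) = blue
(r2,c2) = blue
(r2,c3) = white
(r4,c2) = green
(r6,c2) = black
(r6,c5) = red
(r2,c1) = yellow
(r2,c4) = green
(r2,c5) = black
(r3,c4) = yellow
(r3,c5) = green
(r4,c1) = red
(r4,c5) = yellow
(r6,c1) = white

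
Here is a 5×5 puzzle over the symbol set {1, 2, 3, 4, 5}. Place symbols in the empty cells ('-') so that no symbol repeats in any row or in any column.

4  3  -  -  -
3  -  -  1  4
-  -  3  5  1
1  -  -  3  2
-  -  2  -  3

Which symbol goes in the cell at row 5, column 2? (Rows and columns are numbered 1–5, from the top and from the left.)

1

row 1 has {3,4}; column 4 has {1,3,5} — only 2 is left for (r1,c4).
row 1 has {2,3,4}; column 5 has {1,2,3,4} — only 5 is left for (r1,c5).
row 2 has {1,3,4}; column 3 has {2,3} — only 5 is left for (r2,c3).
row 3 has {1,3,5}; column 1 has {1,3,4} — only 2 is left for (r3,c1).
row 3 has {1,2,3,5}; column 2 has {3} — only 4 is left for (r3,c2).
row 4 has {1,2,3}; column 2 has {3,4} — only 5 is left for (r4,c2).
row 4 has {1,2,3,5}; column 3 has {2,3,5} — only 4 is left for (r4,c3).
row 5 has {2,3}; column 1 has {1,2,3,4} — only 5 is left for (r5,c1).
row 5 has {2,3,5}; column 2 has {3,4,5} — only 1 is left for (r5,c2).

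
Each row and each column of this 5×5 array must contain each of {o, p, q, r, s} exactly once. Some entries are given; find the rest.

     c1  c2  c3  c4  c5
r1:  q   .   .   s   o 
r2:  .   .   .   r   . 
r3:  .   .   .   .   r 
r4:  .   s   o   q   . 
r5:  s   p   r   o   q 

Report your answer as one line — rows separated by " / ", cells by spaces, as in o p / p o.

q r p s o / p o q r s / o q s p r / r s o q p / s p r o q

Cell (r1,c2): row 1 has {o,q,s}; column 2 has {p,s} → r.
Cell (r1,c3): row 1 has {o,q,r,s}; column 3 has {o,r} → p.
Cell (r3,c4): row 3 has {r}; column 4 has {o,q,r,s} → p.
Cell (r4,c5): row 4 has {o,q,s}; column 5 has {o,q,r} → p.
Cell (r2,c5): row 2 has {r}; column 5 has {o,p,q,r} → s.
Cell (r3,c1): row 3 has {p,r}; column 1 has {q,s} → o.
Cell (r3,c2): row 3 has {o,p,r}; column 2 has {p,r,s} → q.
Cell (r3,c3): row 3 has {o,p,q,r}; column 3 has {o,p,r} → s.
Cell (r4,c1): row 4 has {o,p,q,s}; column 1 has {o,q,s} → r.
Cell (r2,c1): row 2 has {r,s}; column 1 has {o,q,r,s} → p.
Cell (r2,c2): row 2 has {p,r,s}; column 2 has {p,q,r,s} → o.
Cell (r2,c3): row 2 has {o,p,r,s}; column 3 has {o,p,r,s} → q.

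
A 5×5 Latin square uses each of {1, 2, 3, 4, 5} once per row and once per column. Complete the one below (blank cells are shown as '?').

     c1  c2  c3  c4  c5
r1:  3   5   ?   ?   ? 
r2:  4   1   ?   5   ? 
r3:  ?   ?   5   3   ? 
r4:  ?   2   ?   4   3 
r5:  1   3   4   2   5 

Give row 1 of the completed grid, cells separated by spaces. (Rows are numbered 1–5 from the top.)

3 5 2 1 4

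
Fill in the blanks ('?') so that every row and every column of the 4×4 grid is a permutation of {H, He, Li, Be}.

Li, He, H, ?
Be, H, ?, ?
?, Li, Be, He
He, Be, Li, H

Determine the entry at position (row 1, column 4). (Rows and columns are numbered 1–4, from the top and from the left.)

Be

(r1,c4): row 1 has {H,He,Li}; column 4 has {H,He}, so it must be Be.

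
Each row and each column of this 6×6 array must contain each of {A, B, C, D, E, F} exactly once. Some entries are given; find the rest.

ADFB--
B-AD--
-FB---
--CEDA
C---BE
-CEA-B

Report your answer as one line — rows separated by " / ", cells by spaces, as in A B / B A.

A D F B E C / B E A D C F / E F B C A D / F B C E D A / C A D F B E / D C E A F B

Cell (r1,c6): row 1 has {A,B,D,F}; column 6 has {A,B,E} → C.
Cell (r2,c2): row 2 has {A,B,D}; column 2 has {C,D,F} → E.
Cell (r2,c6): row 2 has {A,B,D,E}; column 6 has {A,B,C,E} → F.
Cell (r3,c4): row 3 has {B,F}; column 4 has {A,B,D,E} → C.
Cell (r3,c6): row 3 has {B,C,F}; column 6 has {A,B,C,E,F} → D.
Cell (r4,c1): row 4 has {A,C,D,E}; column 1 has {A,B,C} → F.
Cell (r4,c2): row 4 has {A,C,D,E,F}; column 2 has {C,D,E,F} → B.
Cell (r5,c2): row 5 has {B,C,E}; column 2 has {B,C,D,E,F} → A.
Cell (r5,c3): row 5 has {A,B,C,E}; column 3 has {A,B,C,E,F} → D.
Cell (r5,c4): row 5 has {A,B,C,D,E}; column 4 has {A,B,C,D,E} → F.
Cell (r6,c1): row 6 has {A,B,C,E}; column 1 has {A,B,C,F} → D.
Cell (r6,c5): row 6 has {A,B,C,D,E}; column 5 has {B,D} → F.
Cell (r1,c5): row 1 has {A,B,C,D,F}; column 5 has {B,D,F} → E.
Cell (r2,c5): row 2 has {A,B,D,E,F}; column 5 has {B,D,E,F} → C.
Cell (r3,c1): row 3 has {B,C,D,F}; column 1 has {A,B,C,D,F} → E.
Cell (r3,c5): row 3 has {B,C,D,E,F}; column 5 has {B,C,D,E,F} → A.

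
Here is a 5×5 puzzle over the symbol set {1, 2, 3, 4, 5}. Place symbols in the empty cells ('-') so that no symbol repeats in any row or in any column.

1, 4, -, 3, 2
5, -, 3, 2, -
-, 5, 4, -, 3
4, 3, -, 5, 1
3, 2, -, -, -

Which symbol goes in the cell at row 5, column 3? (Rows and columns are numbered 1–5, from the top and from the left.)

1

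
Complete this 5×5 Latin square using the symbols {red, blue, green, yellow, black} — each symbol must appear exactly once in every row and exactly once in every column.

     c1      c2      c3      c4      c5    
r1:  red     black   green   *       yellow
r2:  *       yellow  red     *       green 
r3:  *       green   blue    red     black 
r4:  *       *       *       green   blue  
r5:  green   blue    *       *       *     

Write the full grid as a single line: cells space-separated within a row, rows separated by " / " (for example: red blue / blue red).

red black green blue yellow / blue yellow red black green / yellow green blue red black / black red yellow green blue / green blue black yellow red

(r1,c4): row 1 has {red,green,yellow,black}; column 4 has {red,green}, so it must be blue.
(r2,c4): row 2 has {red,green,yellow}; column 4 has {red,blue,green}, so it must be black.
(r3,c1): row 3 has {red,blue,green,black}; column 1 has {red,green}, so it must be yellow.
(r4,c1): row 4 has {blue,green}; column 1 has {red,green,yellow}, so it must be black.
(r4,c2): row 4 has {blue,green,black}; column 2 has {blue,green,yellow,black}, so it must be red.
(r4,c3): row 4 has {red,blue,green,black}; column 3 has {red,blue,green}, so it must be yellow.
(r5,c3): row 5 has {blue,green}; column 3 has {red,blue,green,yellow}, so it must be black.
(r5,c4): row 5 has {blue,green,black}; column 4 has {red,blue,green,black}, so it must be yellow.
(r5,c5): row 5 has {blue,green,yellow,black}; column 5 has {blue,green,yellow,black}, so it must be red.
(r2,c1): row 2 has {red,green,yellow,black}; column 1 has {red,green,yellow,black}, so it must be blue.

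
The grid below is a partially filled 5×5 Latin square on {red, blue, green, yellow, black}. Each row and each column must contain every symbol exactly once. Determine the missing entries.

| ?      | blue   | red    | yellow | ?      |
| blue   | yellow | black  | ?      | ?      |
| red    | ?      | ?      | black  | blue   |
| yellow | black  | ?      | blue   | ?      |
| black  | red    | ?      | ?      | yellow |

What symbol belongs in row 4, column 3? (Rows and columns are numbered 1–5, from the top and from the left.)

green

(r1,c1): row 1 has {red,blue,yellow}; column 1 has {red,blue,yellow,black}, so it must be green.
(r1,c5): row 1 has {red,blue,green,yellow}; column 5 has {blue,yellow}, so it must be black.
(r3,c2): row 3 has {red,blue,black}; column 2 has {red,blue,yellow,black}, so it must be green.
(r3,c3): row 3 has {red,blue,green,black}; column 3 has {red,black}, so it must be yellow.
(r4,c3): row 4 has {blue,yellow,black}; column 3 has {red,yellow,black}, so it must be green.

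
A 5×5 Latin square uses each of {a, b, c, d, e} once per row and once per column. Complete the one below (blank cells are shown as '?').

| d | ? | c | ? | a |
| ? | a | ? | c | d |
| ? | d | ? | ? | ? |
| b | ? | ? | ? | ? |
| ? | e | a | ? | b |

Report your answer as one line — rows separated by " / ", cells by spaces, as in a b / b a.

d b c e a / e a b c d / a d e b c / b c d a e / c e a d b

row 1 has {a,c,d}; column 2 has {a,d,e} — only b is left for (r1,c2).
row 1 has {a,b,c,d}; column 4 has {c} — only e is left for (r1,c4).
row 2 has {a,c,d}; column 1 has {b,d} — only e is left for (r2,c1).
row 2 has {a,c,d,e}; column 3 has {a,c} — only b is left for (r2,c3).
row 3 has {d}; column 3 has {a,b,c} — only e is left for (r3,c3).
row 3 has {d,e}; column 5 has {a,b,d} — only c is left for (r3,c5).
row 4 has {b}; column 2 has {a,b,d,e} — only c is left for (r4,c2).
row 4 has {b,c}; column 3 has {a,b,c,e} — only d is left for (r4,c3).
row 4 has {b,c,d}; column 4 has {c,e} — only a is left for (r4,c4).
row 4 has {a,b,c,d}; column 5 has {a,b,c,d} — only e is left for (r4,c5).
row 5 has {a,b,e}; column 1 has {b,d,e} — only c is left for (r5,c1).
row 5 has {a,b,c,e}; column 4 has {a,c,e} — only d is left for (r5,c4).
row 3 has {c,d,e}; column 1 has {b,c,d,e} — only a is left for (r3,c1).
row 3 has {a,c,d,e}; column 4 has {a,c,d,e} — only b is left for (r3,c4).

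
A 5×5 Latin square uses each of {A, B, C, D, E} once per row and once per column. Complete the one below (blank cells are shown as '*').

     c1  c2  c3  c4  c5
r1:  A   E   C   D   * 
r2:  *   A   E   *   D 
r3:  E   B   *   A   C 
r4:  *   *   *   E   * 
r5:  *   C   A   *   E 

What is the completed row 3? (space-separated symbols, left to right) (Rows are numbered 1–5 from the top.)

E B D A C

(r1,c5) = B
(r3,c3) = D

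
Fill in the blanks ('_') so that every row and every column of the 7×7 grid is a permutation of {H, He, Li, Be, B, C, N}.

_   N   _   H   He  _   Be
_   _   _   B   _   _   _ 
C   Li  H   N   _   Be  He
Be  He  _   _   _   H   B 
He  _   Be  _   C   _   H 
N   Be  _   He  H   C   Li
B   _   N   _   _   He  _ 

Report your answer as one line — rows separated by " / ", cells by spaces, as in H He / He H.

Li N C H He B Be / H C He B Be Li N / C Li H N B Be He / Be He Li C N H B / He B Be Li C N H / N Be B He H C Li / B H N Be Li He C

(r1,c1) = Li
(r1,c6) = B
(r2,c1) = H
(r2,c2) = C
(r2,c7) = N
(r3,c5) = B
(r5,c2) = B
(r5,c4) = Li
(r5,c6) = N
(r6,c3) = B
(r7,c2) = H
(r7,c7) = C
(r1,c3) = C
(r2,c6) = Li
(r4,c3) = Li
(r4,c4) = C
(r4,c5) = N
(r7,c4) = Be
(r7,c5) = Li
(r2,c3) = He
(r2,c5) = Be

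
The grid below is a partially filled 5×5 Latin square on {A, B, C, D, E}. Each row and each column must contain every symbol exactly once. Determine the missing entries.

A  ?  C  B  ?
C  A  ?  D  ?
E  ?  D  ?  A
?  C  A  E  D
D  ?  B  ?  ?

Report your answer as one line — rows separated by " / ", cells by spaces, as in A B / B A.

A D C B E / C A E D B / E B D C A / B C A E D / D E B A C

row 1 has {A,B,C}; column 5 has {A,D} — only E is left for (r1,c5).
row 2 has {A,C,D}; column 3 has {A,B,C,D} — only E is left for (r2,c3).
row 2 has {A,C,D,E}; column 5 has {A,D,E} — only B is left for (r2,c5).
row 3 has {A,D,E}; column 2 has {A,C} — only B is left for (r3,c2).
row 3 has {A,B,D,E}; column 4 has {B,D,E} — only C is left for (r3,c4).
row 4 has {A,C,D,E}; column 1 has {A,C,D,E} — only B is left for (r4,c1).
row 5 has {B,D}; column 2 has {A,B,C} — only E is left for (r5,c2).
row 5 has {B,D,E}; column 4 has {B,C,D,E} — only A is left for (r5,c4).
row 5 has {A,B,D,E}; column 5 has {A,B,D,E} — only C is left for (r5,c5).
row 1 has {A,B,C,E}; column 2 has {A,B,C,E} — only D is left for (r1,c2).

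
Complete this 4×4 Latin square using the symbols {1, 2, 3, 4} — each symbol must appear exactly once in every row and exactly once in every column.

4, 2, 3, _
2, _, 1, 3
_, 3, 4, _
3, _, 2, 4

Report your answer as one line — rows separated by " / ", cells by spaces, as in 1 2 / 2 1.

4 2 3 1 / 2 4 1 3 / 1 3 4 2 / 3 1 2 4

(r1,c4) = 1
(r2,c2) = 4
(r3,c1) = 1
(r3,c4) = 2
(r4,c2) = 1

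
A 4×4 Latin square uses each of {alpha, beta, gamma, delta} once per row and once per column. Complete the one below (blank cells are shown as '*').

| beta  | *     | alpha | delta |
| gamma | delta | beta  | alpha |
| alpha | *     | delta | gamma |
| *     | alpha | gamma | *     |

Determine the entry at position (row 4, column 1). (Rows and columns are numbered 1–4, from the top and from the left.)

delta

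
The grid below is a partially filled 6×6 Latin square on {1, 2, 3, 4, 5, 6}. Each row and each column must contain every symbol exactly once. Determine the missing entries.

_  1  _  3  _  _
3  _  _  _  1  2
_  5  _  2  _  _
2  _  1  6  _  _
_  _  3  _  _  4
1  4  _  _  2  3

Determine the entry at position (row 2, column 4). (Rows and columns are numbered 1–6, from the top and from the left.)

4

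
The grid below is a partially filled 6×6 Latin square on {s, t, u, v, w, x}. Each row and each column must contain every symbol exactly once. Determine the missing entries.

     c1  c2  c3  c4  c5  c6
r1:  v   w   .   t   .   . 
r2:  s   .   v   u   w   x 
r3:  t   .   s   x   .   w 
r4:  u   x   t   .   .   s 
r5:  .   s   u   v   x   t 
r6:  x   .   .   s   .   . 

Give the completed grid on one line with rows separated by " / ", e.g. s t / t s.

(r1,c3) = x
(r1,c6) = u
(r2,c2) = t
(r4,c4) = w
(r4,c5) = v
(r5,c1) = w
(r6,c3) = w
(r6,c6) = v
(r1,c5) = s
(r3,c5) = u
(r6,c2) = u
(r6,c5) = t
(r3,c2) = v

v w x t s u / s t v u w x / t v s x u w / u x t w v s / w s u v x t / x u w s t v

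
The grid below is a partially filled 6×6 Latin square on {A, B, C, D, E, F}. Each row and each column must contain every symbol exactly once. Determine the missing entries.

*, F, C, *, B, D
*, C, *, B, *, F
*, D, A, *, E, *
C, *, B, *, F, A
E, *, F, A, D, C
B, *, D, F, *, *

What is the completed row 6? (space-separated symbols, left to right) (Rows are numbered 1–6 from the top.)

At row 1, column 1: row 1 has {B,C,D,F}; column 1 has {B,C,E}; that leaves A.
At row 1, column 4: row 1 has {A,B,C,D,F}; column 4 has {A,B,F}; that leaves E.
At row 2, column 1: row 2 has {B,C,F}; column 1 has {A,B,C,E}; that leaves D.
At row 2, column 3: row 2 has {B,C,D,F}; column 3 has {A,B,C,D,F}; that leaves E.
At row 2, column 5: row 2 has {B,C,D,E,F}; column 5 has {B,D,E,F}; that leaves A.
At row 3, column 1: row 3 has {A,D,E}; column 1 has {A,B,C,D,E}; that leaves F.
At row 3, column 4: row 3 has {A,D,E,F}; column 4 has {A,B,E,F}; that leaves C.
At row 3, column 6: row 3 has {A,C,D,E,F}; column 6 has {A,C,D,F}; that leaves B.
At row 4, column 2: row 4 has {A,B,C,F}; column 2 has {C,D,F}; that leaves E.
At row 4, column 4: row 4 has {A,B,C,E,F}; column 4 has {A,B,C,E,F}; that leaves D.
At row 5, column 2: row 5 has {A,C,D,E,F}; column 2 has {C,D,E,F}; that leaves B.
At row 6, column 2: row 6 has {B,D,F}; column 2 has {B,C,D,E,F}; that leaves A.
At row 6, column 5: row 6 has {A,B,D,F}; column 5 has {A,B,D,E,F}; that leaves C.
At row 6, column 6: row 6 has {A,B,C,D,F}; column 6 has {A,B,C,D,F}; that leaves E.

B A D F C E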